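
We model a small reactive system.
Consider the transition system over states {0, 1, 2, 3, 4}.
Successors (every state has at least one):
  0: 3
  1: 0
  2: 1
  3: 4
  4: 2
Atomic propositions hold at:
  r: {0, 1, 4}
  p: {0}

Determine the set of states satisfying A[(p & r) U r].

Sat(p & r) = {0}
A[(p & r) U r]: least fixpoint, start Z0 = Sat(r) = {0, 1, 4}, add states in Sat(p & r) with every successor in Z. Already a fixed point.
Sat(A[(p & r) U r]) = {0, 1, 4}

{0, 1, 4}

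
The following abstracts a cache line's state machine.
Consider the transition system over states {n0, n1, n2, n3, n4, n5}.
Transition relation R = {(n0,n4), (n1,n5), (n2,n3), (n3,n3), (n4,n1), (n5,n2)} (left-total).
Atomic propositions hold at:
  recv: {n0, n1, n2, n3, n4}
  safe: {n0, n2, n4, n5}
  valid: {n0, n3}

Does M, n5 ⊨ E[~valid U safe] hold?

Sat(~valid) = {n1, n2, n4, n5}
E[~valid U safe]: least fixpoint, start Z0 = Sat(safe) = {n0, n2, n4, n5}, add states in Sat(~valid) with some successor in Z. Z1 = {n0, n1, n2, n4, n5}; fixed.
Sat(E[~valid U safe]) = {n0, n1, n2, n4, n5}
n5 ∈ Sat(E[~valid U safe]) = {n0, n1, n2, n4, n5}, so the formula holds at n5.

Yes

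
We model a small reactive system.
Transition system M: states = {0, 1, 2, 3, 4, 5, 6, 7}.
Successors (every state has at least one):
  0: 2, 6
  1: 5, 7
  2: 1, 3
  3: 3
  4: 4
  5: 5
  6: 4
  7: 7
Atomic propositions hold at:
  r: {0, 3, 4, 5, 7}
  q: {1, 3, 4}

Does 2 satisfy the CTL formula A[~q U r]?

No

Sat(~q) = {0, 2, 5, 6, 7}
A[~q U r]: least fixpoint, start Z0 = Sat(r) = {0, 3, 4, 5, 7}, add states in Sat(~q) with every successor in Z. Z1 = {0, 3, 4, 5, 6, 7}; fixed.
Sat(A[~q U r]) = {0, 3, 4, 5, 6, 7}
2 ∉ Sat(A[~q U r]) = {0, 3, 4, 5, 6, 7}, so the formula does not hold at 2.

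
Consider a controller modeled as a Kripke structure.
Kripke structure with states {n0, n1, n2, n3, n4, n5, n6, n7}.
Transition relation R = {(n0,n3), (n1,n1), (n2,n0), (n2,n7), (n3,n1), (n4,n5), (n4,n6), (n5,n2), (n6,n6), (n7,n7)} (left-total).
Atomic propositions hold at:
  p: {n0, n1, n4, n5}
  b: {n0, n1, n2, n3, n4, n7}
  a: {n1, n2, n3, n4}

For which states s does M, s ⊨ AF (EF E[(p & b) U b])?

Sat(p & b) = {n0, n1, n4}
E[(p & b) U b]: least fixpoint, start Z0 = Sat(b) = {n0, n1, n2, n3, n4, n7}, add states in Sat(p & b) with some successor in Z. Already a fixed point.
Sat(E[(p & b) U b]) = {n0, n1, n2, n3, n4, n7}
EF E[(p & b) U b]: least fixpoint, start Z0 = {n0, n1, n2, n3, n4, n7}, add states with some successor in Z. Z1 = {n0, n1, n2, n3, n4, n5, n7}; fixed.
Sat(EF E[(p & b) U b]) = {n0, n1, n2, n3, n4, n5, n7}
AF (EF E[(p & b) U b]): least fixpoint, start Z0 = {n0, n1, n2, n3, n4, n5, n7}, add states with every successor in Z. Already a fixed point.
Sat(AF (EF E[(p & b) U b])) = {n0, n1, n2, n3, n4, n5, n7}

{n0, n1, n2, n3, n4, n5, n7}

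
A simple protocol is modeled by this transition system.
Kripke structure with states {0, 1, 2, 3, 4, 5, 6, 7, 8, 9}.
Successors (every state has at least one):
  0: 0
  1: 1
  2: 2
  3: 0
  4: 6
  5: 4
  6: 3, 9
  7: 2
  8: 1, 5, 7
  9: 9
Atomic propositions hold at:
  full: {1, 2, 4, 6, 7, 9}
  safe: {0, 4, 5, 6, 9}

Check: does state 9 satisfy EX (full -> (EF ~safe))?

No

Sat(~safe) = {1, 2, 3, 7, 8}
EF ~safe: least fixpoint, start Z0 = {1, 2, 3, 7, 8}, add states with some successor in Z. Z1 = {1, 2, 3, 6, 7, 8}; Z2 = {1, 2, 3, 4, 6, 7, 8}; Z3 = {1, 2, 3, 4, 5, 6, 7, 8}; fixed.
Sat(EF ~safe) = {1, 2, 3, 4, 5, 6, 7, 8}
Sat(full -> (EF ~safe)) = {0, 1, 2, 3, 4, 5, 6, 7, 8}
Sat(EX (full -> (EF ~safe))) = {s : some successor in {0, 1, 2, 3, 4, 5, 6, 7, 8}} = {0, 1, 2, 3, 4, 5, 6, 7, 8}
9 ∉ Sat(EX (full -> (EF ~safe))) = {0, 1, 2, 3, 4, 5, 6, 7, 8}, so the formula does not hold at 9.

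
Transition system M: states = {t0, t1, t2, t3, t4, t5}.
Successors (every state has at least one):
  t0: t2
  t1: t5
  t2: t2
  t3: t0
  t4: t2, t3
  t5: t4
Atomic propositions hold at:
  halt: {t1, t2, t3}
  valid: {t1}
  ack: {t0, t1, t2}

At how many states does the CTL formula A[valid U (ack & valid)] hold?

Sat(ack & valid) = {t1}
A[valid U (ack & valid)]: least fixpoint, start Z0 = Sat((ack & valid)) = {t1}, add states in Sat(valid) with every successor in Z. Already a fixed point.
Sat(A[valid U (ack & valid)]) = {t1}
|Sat(A[valid U (ack & valid)])| = |{t1}| = 1.

1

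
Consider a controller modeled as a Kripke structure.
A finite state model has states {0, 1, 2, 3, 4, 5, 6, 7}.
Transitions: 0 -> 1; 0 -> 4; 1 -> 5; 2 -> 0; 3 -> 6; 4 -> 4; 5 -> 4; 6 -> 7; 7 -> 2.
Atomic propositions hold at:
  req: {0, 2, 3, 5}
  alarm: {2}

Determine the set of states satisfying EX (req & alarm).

Sat(req & alarm) = {2}
Sat(EX (req & alarm)) = {s : some successor in {2}} = {7}

{7}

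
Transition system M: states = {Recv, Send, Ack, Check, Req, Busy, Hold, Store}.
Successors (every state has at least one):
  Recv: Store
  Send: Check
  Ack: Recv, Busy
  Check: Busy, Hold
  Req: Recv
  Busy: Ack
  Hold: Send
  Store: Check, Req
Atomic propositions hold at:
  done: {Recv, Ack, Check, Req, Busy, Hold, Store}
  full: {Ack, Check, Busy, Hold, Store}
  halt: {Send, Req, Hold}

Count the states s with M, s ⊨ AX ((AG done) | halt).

AG done: greatest fixpoint, start Z0 = {Recv, Ack, Check, Req, Busy, Hold, Store}, keep only states in Sat with every successor in Z. Z1 = {Recv, Ack, Check, Req, Busy, Store}; Z2 = {Recv, Ack, Req, Busy, Store}; Z3 = {Recv, Ack, Req, Busy}; Z4 = {Ack, Req, Busy}; Z5 = {Busy}; Z6 = ∅; fixed.
Sat(AG done) = ∅
Sat((AG done) | halt) = {Send, Req, Hold}
Sat(AX ((AG done) | halt)) = {s : every successor in {Send, Req, Hold}} = {Hold}
|Sat(AX ((AG done) | halt))| = |{Hold}| = 1.

1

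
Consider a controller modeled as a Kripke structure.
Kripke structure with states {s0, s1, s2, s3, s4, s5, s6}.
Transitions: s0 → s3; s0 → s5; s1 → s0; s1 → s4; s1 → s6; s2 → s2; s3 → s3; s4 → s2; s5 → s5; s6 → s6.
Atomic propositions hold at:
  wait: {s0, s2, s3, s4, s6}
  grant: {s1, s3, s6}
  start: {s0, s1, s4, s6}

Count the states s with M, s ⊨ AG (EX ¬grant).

Sat(¬grant) = {s0, s2, s4, s5}
Sat(EX ¬grant) = {s : some successor in {s0, s2, s4, s5}} = {s0, s1, s2, s4, s5}
AG (EX ¬grant): greatest fixpoint, start Z0 = {s0, s1, s2, s4, s5}, keep only states in Sat with every successor in Z. Z1 = {s2, s4, s5}; fixed.
Sat(AG (EX ¬grant)) = {s2, s4, s5}
|Sat(AG (EX ¬grant))| = |{s2, s4, s5}| = 3.

3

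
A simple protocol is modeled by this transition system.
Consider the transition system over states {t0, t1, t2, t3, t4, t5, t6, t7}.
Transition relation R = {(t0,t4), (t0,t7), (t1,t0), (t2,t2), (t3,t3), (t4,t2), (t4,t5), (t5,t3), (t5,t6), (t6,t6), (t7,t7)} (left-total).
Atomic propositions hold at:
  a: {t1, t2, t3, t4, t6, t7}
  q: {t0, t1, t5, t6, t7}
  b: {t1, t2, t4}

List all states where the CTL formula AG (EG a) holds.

{t2, t3, t6, t7}

EG a: greatest fixpoint, start Z0 = {t1, t2, t3, t4, t6, t7}, keep only states in Sat with some successor in Z. Z1 = {t2, t3, t4, t6, t7}; fixed.
Sat(EG a) = {t2, t3, t4, t6, t7}
AG (EG a): greatest fixpoint, start Z0 = {t2, t3, t4, t6, t7}, keep only states in Sat with every successor in Z. Z1 = {t2, t3, t6, t7}; fixed.
Sat(AG (EG a)) = {t2, t3, t6, t7}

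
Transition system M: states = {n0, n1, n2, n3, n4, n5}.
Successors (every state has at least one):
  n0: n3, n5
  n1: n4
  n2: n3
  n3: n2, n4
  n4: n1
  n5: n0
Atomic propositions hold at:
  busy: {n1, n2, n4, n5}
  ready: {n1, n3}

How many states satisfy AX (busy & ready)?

Sat(busy & ready) = {n1}
Sat(AX (busy & ready)) = {s : every successor in {n1}} = {n4}
|Sat(AX (busy & ready))| = |{n4}| = 1.

1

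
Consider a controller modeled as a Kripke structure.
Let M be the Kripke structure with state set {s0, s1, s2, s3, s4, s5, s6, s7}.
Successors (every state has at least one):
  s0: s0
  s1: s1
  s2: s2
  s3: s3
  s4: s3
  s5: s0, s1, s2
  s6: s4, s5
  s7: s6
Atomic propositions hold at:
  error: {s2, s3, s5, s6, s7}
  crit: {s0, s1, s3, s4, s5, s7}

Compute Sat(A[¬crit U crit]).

Sat(¬crit) = {s2, s6}
A[¬crit U crit]: least fixpoint, start Z0 = Sat(crit) = {s0, s1, s3, s4, s5, s7}, add states in Sat(¬crit) with every successor in Z. Z1 = {s0, s1, s3, s4, s5, s6, s7}; fixed.
Sat(A[¬crit U crit]) = {s0, s1, s3, s4, s5, s6, s7}

{s0, s1, s3, s4, s5, s6, s7}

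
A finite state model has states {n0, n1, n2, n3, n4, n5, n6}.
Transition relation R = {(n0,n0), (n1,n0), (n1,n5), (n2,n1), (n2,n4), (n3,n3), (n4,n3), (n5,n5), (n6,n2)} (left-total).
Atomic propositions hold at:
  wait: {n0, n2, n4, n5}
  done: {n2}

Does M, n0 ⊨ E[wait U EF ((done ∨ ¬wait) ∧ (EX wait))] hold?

No

Sat(¬wait) = {n1, n3, n6}
Sat(done ∨ ¬wait) = {n1, n2, n3, n6}
Sat(EX wait) = {s : some successor in {n0, n2, n4, n5}} = {n0, n1, n2, n5, n6}
Sat((done ∨ ¬wait) ∧ (EX wait)) = {n1, n2, n6}
EF ((done ∨ ¬wait) ∧ (EX wait)): least fixpoint, start Z0 = {n1, n2, n6}, add states with some successor in Z. Already a fixed point.
Sat(EF ((done ∨ ¬wait) ∧ (EX wait))) = {n1, n2, n6}
E[wait U EF ((done ∨ ¬wait) ∧ (EX wait))]: least fixpoint, start Z0 = Sat(EF ((done ∨ ¬wait) ∧ (EX wait))) = {n1, n2, n6}, add states in Sat(wait) with some successor in Z. Already a fixed point.
Sat(E[wait U EF ((done ∨ ¬wait) ∧ (EX wait))]) = {n1, n2, n6}
n0 ∉ Sat(E[wait U EF ((done ∨ ¬wait) ∧ (EX wait))]) = {n1, n2, n6}, so the formula does not hold at n0.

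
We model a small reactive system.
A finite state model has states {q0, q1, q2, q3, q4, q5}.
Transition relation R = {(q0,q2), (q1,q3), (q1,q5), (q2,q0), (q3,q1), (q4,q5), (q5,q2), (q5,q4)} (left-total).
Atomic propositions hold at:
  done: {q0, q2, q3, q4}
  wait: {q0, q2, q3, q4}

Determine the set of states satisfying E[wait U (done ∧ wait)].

Sat(done ∧ wait) = {q0, q2, q3, q4}
E[wait U (done ∧ wait)]: least fixpoint, start Z0 = Sat((done ∧ wait)) = {q0, q2, q3, q4}, add states in Sat(wait) with some successor in Z. Already a fixed point.
Sat(E[wait U (done ∧ wait)]) = {q0, q2, q3, q4}

{q0, q2, q3, q4}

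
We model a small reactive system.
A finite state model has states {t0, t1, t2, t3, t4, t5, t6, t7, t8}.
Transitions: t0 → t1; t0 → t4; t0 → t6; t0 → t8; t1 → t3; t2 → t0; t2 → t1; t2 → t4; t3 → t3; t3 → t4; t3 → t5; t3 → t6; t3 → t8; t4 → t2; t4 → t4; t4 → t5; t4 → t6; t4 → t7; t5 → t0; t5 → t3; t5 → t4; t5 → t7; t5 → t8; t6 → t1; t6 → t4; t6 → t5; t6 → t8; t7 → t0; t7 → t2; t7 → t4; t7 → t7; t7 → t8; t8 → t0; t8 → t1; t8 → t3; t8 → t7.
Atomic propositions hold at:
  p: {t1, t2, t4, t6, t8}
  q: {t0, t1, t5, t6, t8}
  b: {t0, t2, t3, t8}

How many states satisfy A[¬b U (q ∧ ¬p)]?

Sat(¬b) = {t1, t4, t5, t6, t7}
Sat(¬p) = {t0, t3, t5, t7}
Sat(q ∧ ¬p) = {t0, t5}
A[¬b U (q ∧ ¬p)]: least fixpoint, start Z0 = Sat((q ∧ ¬p)) = {t0, t5}, add states in Sat(¬b) with every successor in Z. Already a fixed point.
Sat(A[¬b U (q ∧ ¬p)]) = {t0, t5}
|Sat(A[¬b U (q ∧ ¬p)])| = |{t0, t5}| = 2.

2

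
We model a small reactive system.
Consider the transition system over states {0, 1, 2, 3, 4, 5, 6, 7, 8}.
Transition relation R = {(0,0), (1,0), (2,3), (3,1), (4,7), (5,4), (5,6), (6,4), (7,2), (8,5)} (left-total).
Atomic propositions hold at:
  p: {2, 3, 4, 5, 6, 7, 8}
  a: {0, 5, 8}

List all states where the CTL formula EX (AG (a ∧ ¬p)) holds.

{0, 1}

Sat(¬p) = {0, 1}
Sat(a ∧ ¬p) = {0}
AG (a ∧ ¬p): greatest fixpoint, start Z0 = {0}, keep only states in Sat with every successor in Z. Already a fixed point.
Sat(AG (a ∧ ¬p)) = {0}
Sat(EX (AG (a ∧ ¬p))) = {s : some successor in {0}} = {0, 1}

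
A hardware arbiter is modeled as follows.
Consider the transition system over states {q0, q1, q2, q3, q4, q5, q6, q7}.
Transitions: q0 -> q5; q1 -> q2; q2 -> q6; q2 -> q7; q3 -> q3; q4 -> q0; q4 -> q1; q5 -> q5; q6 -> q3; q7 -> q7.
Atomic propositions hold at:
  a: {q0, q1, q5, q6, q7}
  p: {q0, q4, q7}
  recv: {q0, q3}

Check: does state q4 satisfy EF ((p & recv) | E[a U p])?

Sat(p & recv) = {q0}
E[a U p]: least fixpoint, start Z0 = Sat(p) = {q0, q4, q7}, add states in Sat(a) with some successor in Z. Already a fixed point.
Sat(E[a U p]) = {q0, q4, q7}
Sat((p & recv) | E[a U p]) = {q0, q4, q7}
EF ((p & recv) | E[a U p]): least fixpoint, start Z0 = {q0, q4, q7}, add states with some successor in Z. Z1 = {q0, q2, q4, q7}; Z2 = {q0, q1, q2, q4, q7}; fixed.
Sat(EF ((p & recv) | E[a U p])) = {q0, q1, q2, q4, q7}
q4 ∈ Sat(EF ((p & recv) | E[a U p])) = {q0, q1, q2, q4, q7}, so the formula holds at q4.

Yes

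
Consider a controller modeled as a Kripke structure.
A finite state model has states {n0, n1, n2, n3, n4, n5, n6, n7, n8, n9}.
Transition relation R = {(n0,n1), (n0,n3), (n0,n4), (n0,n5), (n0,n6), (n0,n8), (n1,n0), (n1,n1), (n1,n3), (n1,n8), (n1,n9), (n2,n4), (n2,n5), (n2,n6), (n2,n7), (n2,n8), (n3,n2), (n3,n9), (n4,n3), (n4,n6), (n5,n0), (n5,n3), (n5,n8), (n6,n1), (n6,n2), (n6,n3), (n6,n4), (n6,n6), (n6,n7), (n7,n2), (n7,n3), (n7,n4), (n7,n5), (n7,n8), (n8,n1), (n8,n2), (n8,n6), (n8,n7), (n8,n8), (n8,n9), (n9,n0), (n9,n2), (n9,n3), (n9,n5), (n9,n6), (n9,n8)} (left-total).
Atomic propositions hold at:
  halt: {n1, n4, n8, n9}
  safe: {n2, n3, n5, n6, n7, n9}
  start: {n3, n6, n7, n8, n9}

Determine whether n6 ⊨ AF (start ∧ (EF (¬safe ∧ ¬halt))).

Sat(¬safe) = {n0, n1, n4, n8}
Sat(¬halt) = {n0, n2, n3, n5, n6, n7}
Sat(¬safe ∧ ¬halt) = {n0}
EF (¬safe ∧ ¬halt): least fixpoint, start Z0 = {n0}, add states with some successor in Z. Z1 = {n0, n1, n5, n9}; Z2 = {n0, n1, n2, n3, n5, n6, n7, n8, n9}; Z3 = {n0, n1, n2, n3, n4, n5, n6, n7, n8, n9}; fixed.
Sat(EF (¬safe ∧ ¬halt)) = {n0, n1, n2, n3, n4, n5, n6, n7, n8, n9}
Sat(start ∧ (EF (¬safe ∧ ¬halt))) = {n3, n6, n7, n8, n9}
AF (start ∧ (EF (¬safe ∧ ¬halt))): least fixpoint, start Z0 = {n3, n6, n7, n8, n9}, add states with every successor in Z. Z1 = {n3, n4, n6, n7, n8, n9}; fixed.
Sat(AF (start ∧ (EF (¬safe ∧ ¬halt)))) = {n3, n4, n6, n7, n8, n9}
n6 ∈ Sat(AF (start ∧ (EF (¬safe ∧ ¬halt)))) = {n3, n4, n6, n7, n8, n9}, so the formula holds at n6.

Yes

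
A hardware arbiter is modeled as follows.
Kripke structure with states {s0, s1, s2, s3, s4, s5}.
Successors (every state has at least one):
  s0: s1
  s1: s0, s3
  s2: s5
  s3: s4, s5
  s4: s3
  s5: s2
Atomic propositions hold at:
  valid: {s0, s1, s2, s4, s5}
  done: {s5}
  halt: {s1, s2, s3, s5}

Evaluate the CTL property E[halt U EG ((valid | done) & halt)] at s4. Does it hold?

No

Sat(valid | done) = {s0, s1, s2, s4, s5}
Sat((valid | done) & halt) = {s1, s2, s5}
EG ((valid | done) & halt): greatest fixpoint, start Z0 = {s1, s2, s5}, keep only states in Sat with some successor in Z. Z1 = {s2, s5}; fixed.
Sat(EG ((valid | done) & halt)) = {s2, s5}
E[halt U EG ((valid | done) & halt)]: least fixpoint, start Z0 = Sat(EG ((valid | done) & halt)) = {s2, s5}, add states in Sat(halt) with some successor in Z. Z1 = {s2, s3, s5}; Z2 = {s1, s2, s3, s5}; fixed.
Sat(E[halt U EG ((valid | done) & halt)]) = {s1, s2, s3, s5}
s4 ∉ Sat(E[halt U EG ((valid | done) & halt)]) = {s1, s2, s3, s5}, so the formula does not hold at s4.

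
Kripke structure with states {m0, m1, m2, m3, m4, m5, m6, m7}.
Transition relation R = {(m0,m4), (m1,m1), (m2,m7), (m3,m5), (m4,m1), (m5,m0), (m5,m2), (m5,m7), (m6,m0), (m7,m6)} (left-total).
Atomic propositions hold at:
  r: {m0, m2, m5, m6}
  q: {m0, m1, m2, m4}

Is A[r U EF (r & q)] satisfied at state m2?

Sat(r & q) = {m0, m2}
EF (r & q): least fixpoint, start Z0 = {m0, m2}, add states with some successor in Z. Z1 = {m0, m2, m5, m6}; Z2 = {m0, m2, m3, m5, m6, m7}; fixed.
Sat(EF (r & q)) = {m0, m2, m3, m5, m6, m7}
A[r U EF (r & q)]: least fixpoint, start Z0 = Sat(EF (r & q)) = {m0, m2, m3, m5, m6, m7}, add states in Sat(r) with every successor in Z. Already a fixed point.
Sat(A[r U EF (r & q)]) = {m0, m2, m3, m5, m6, m7}
m2 ∈ Sat(A[r U EF (r & q)]) = {m0, m2, m3, m5, m6, m7}, so the formula holds at m2.

Yes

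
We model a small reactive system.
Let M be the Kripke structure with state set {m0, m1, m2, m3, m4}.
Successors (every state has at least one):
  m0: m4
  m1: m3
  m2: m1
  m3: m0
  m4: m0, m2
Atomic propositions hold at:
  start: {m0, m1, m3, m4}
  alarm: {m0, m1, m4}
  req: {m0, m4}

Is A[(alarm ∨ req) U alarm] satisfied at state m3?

Sat(alarm ∨ req) = {m0, m1, m4}
A[(alarm ∨ req) U alarm]: least fixpoint, start Z0 = Sat(alarm) = {m0, m1, m4}, add states in Sat(alarm ∨ req) with every successor in Z. Already a fixed point.
Sat(A[(alarm ∨ req) U alarm]) = {m0, m1, m4}
m3 ∉ Sat(A[(alarm ∨ req) U alarm]) = {m0, m1, m4}, so the formula does not hold at m3.

No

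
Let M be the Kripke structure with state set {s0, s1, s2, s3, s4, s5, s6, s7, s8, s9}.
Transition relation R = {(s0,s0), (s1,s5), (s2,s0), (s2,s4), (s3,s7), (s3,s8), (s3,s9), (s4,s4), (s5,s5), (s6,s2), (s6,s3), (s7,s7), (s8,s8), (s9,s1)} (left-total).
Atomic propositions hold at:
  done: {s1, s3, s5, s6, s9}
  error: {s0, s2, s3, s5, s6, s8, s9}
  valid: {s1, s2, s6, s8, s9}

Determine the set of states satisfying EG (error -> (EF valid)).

{s2, s3, s4, s6, s7, s8}

EF valid: least fixpoint, start Z0 = {s1, s2, s6, s8, s9}, add states with some successor in Z. Z1 = {s1, s2, s3, s6, s8, s9}; fixed.
Sat(EF valid) = {s1, s2, s3, s6, s8, s9}
Sat(error -> (EF valid)) = {s1, s2, s3, s4, s6, s7, s8, s9}
EG (error -> (EF valid)): greatest fixpoint, start Z0 = {s1, s2, s3, s4, s6, s7, s8, s9}, keep only states in Sat with some successor in Z. Z1 = {s2, s3, s4, s6, s7, s8, s9}; Z2 = {s2, s3, s4, s6, s7, s8}; fixed.
Sat(EG (error -> (EF valid))) = {s2, s3, s4, s6, s7, s8}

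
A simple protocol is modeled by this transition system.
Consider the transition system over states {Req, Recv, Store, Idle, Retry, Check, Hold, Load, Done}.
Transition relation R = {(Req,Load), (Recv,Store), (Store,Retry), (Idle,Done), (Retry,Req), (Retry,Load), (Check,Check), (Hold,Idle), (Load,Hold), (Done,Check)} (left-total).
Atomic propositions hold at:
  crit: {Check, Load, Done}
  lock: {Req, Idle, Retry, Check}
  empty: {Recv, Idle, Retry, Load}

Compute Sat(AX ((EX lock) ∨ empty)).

{Req, Recv, Store, Idle, Check, Hold, Load, Done}

Sat(EX lock) = {s : some successor in {Req, Idle, Retry, Check}} = {Store, Retry, Check, Hold, Done}
Sat((EX lock) ∨ empty) = {Recv, Store, Idle, Retry, Check, Hold, Load, Done}
Sat(AX ((EX lock) ∨ empty)) = {s : every successor in {Recv, Store, Idle, Retry, Check, Hold, Load, Done}} = {Req, Recv, Store, Idle, Check, Hold, Load, Done}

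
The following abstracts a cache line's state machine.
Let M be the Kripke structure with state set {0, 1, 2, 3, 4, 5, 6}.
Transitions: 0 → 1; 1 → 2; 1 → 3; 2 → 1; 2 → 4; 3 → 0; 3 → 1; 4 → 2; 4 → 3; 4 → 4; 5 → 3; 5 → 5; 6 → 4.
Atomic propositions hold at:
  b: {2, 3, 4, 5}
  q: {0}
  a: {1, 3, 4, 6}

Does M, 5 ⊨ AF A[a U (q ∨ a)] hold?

No

Sat(q ∨ a) = {0, 1, 3, 4, 6}
A[a U (q ∨ a)]: least fixpoint, start Z0 = Sat((q ∨ a)) = {0, 1, 3, 4, 6}, add states in Sat(a) with every successor in Z. Already a fixed point.
Sat(A[a U (q ∨ a)]) = {0, 1, 3, 4, 6}
AF A[a U (q ∨ a)]: least fixpoint, start Z0 = {0, 1, 3, 4, 6}, add states with every successor in Z. Z1 = {0, 1, 2, 3, 4, 6}; fixed.
Sat(AF A[a U (q ∨ a)]) = {0, 1, 2, 3, 4, 6}
5 ∉ Sat(AF A[a U (q ∨ a)]) = {0, 1, 2, 3, 4, 6}, so the formula does not hold at 5.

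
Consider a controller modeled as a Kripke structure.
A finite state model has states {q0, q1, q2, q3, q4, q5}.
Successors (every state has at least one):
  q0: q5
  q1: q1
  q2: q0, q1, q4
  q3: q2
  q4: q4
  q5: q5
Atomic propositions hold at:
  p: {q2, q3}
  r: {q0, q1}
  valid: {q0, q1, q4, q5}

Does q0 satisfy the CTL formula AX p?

No

Sat(AX p) = {s : every successor in {q2, q3}} = {q3}
q0 ∉ Sat(AX p) = {q3}, so the formula does not hold at q0.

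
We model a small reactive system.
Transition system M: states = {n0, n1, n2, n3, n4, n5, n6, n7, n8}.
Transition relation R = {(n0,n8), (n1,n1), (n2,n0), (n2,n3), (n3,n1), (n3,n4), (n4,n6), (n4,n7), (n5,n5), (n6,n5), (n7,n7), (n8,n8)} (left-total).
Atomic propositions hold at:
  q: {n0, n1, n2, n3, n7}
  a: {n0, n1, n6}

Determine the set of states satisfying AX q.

{n1, n2, n7}

Sat(AX q) = {s : every successor in {n0, n1, n2, n3, n7}} = {n1, n2, n7}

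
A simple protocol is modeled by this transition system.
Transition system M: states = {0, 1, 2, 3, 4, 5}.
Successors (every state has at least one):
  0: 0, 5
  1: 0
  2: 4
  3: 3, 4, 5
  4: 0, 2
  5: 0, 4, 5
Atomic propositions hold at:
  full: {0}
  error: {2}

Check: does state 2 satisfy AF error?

Yes

AF error: least fixpoint, start Z0 = {2}, add states with every successor in Z. Already a fixed point.
Sat(AF error) = {2}
2 ∈ Sat(AF error) = {2}, so the formula holds at 2.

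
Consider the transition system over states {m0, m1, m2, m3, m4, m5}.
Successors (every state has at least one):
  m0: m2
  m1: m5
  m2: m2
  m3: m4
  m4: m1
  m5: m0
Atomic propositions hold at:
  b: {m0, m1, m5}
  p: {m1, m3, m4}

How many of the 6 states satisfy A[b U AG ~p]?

4

Sat(~p) = {m0, m2, m5}
AG ~p: greatest fixpoint, start Z0 = {m0, m2, m5}, keep only states in Sat with every successor in Z. Already a fixed point.
Sat(AG ~p) = {m0, m2, m5}
A[b U AG ~p]: least fixpoint, start Z0 = Sat(AG ~p) = {m0, m2, m5}, add states in Sat(b) with every successor in Z. Z1 = {m0, m1, m2, m5}; fixed.
Sat(A[b U AG ~p]) = {m0, m1, m2, m5}
|Sat(A[b U AG ~p])| = |{m0, m1, m2, m5}| = 4.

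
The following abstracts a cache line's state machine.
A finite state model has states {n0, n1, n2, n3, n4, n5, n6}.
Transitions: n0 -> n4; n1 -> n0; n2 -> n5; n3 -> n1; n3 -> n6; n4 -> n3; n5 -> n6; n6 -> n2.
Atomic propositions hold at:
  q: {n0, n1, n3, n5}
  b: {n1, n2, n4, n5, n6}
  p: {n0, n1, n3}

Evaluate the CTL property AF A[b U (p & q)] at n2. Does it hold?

Sat(p & q) = {n0, n1, n3}
A[b U (p & q)]: least fixpoint, start Z0 = Sat((p & q)) = {n0, n1, n3}, add states in Sat(b) with every successor in Z. Z1 = {n0, n1, n3, n4}; fixed.
Sat(A[b U (p & q)]) = {n0, n1, n3, n4}
AF A[b U (p & q)]: least fixpoint, start Z0 = {n0, n1, n3, n4}, add states with every successor in Z. Already a fixed point.
Sat(AF A[b U (p & q)]) = {n0, n1, n3, n4}
n2 ∉ Sat(AF A[b U (p & q)]) = {n0, n1, n3, n4}, so the formula does not hold at n2.

No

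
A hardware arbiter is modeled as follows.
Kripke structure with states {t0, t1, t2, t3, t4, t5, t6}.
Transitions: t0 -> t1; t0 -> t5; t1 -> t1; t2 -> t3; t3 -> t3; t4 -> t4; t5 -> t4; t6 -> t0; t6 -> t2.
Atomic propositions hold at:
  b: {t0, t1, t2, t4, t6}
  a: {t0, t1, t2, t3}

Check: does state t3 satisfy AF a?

Yes

AF a: least fixpoint, start Z0 = {t0, t1, t2, t3}, add states with every successor in Z. Z1 = {t0, t1, t2, t3, t6}; fixed.
Sat(AF a) = {t0, t1, t2, t3, t6}
t3 ∈ Sat(AF a) = {t0, t1, t2, t3, t6}, so the formula holds at t3.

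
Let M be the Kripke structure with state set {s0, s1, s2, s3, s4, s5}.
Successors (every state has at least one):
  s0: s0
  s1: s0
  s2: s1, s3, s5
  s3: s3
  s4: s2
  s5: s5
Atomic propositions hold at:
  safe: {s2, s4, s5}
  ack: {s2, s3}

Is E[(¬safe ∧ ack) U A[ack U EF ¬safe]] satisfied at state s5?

No

Sat(¬safe) = {s0, s1, s3}
Sat(¬safe ∧ ack) = {s3}
EF ¬safe: least fixpoint, start Z0 = {s0, s1, s3}, add states with some successor in Z. Z1 = {s0, s1, s2, s3}; Z2 = {s0, s1, s2, s3, s4}; fixed.
Sat(EF ¬safe) = {s0, s1, s2, s3, s4}
A[ack U EF ¬safe]: least fixpoint, start Z0 = Sat(EF ¬safe) = {s0, s1, s2, s3, s4}, add states in Sat(ack) with every successor in Z. Already a fixed point.
Sat(A[ack U EF ¬safe]) = {s0, s1, s2, s3, s4}
E[(¬safe ∧ ack) U A[ack U EF ¬safe]]: least fixpoint, start Z0 = Sat(A[ack U EF ¬safe]) = {s0, s1, s2, s3, s4}, add states in Sat(¬safe ∧ ack) with some successor in Z. Already a fixed point.
Sat(E[(¬safe ∧ ack) U A[ack U EF ¬safe]]) = {s0, s1, s2, s3, s4}
s5 ∉ Sat(E[(¬safe ∧ ack) U A[ack U EF ¬safe]]) = {s0, s1, s2, s3, s4}, so the formula does not hold at s5.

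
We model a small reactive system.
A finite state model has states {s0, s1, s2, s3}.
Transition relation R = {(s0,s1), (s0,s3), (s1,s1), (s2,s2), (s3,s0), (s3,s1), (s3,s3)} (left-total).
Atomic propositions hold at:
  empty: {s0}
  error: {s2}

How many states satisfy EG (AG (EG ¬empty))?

Sat(¬empty) = {s1, s2, s3}
EG ¬empty: greatest fixpoint, start Z0 = {s1, s2, s3}, keep only states in Sat with some successor in Z. Already a fixed point.
Sat(EG ¬empty) = {s1, s2, s3}
AG (EG ¬empty): greatest fixpoint, start Z0 = {s1, s2, s3}, keep only states in Sat with every successor in Z. Z1 = {s1, s2}; fixed.
Sat(AG (EG ¬empty)) = {s1, s2}
EG (AG (EG ¬empty)): greatest fixpoint, start Z0 = {s1, s2}, keep only states in Sat with some successor in Z. Already a fixed point.
Sat(EG (AG (EG ¬empty))) = {s1, s2}
|Sat(EG (AG (EG ¬empty)))| = |{s1, s2}| = 2.

2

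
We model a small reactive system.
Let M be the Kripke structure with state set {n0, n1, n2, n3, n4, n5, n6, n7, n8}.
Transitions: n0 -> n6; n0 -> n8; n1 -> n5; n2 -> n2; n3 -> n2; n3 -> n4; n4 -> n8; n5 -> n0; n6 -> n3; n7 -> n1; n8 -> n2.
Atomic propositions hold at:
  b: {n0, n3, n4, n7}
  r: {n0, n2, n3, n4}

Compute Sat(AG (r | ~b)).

{n0, n1, n2, n3, n4, n5, n6, n8}

Sat(~b) = {n1, n2, n5, n6, n8}
Sat(r | ~b) = {n0, n1, n2, n3, n4, n5, n6, n8}
AG (r | ~b): greatest fixpoint, start Z0 = {n0, n1, n2, n3, n4, n5, n6, n8}, keep only states in Sat with every successor in Z. Already a fixed point.
Sat(AG (r | ~b)) = {n0, n1, n2, n3, n4, n5, n6, n8}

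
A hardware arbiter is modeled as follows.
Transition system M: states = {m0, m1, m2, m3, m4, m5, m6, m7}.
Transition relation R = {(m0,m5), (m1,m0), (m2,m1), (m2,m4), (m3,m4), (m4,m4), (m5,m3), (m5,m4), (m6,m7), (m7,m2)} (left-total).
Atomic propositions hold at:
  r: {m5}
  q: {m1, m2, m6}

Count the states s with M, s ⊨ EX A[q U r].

A[q U r]: least fixpoint, start Z0 = Sat(r) = {m5}, add states in Sat(q) with every successor in Z. Already a fixed point.
Sat(A[q U r]) = {m5}
Sat(EX A[q U r]) = {s : some successor in {m5}} = {m0}
|Sat(EX A[q U r])| = |{m0}| = 1.

1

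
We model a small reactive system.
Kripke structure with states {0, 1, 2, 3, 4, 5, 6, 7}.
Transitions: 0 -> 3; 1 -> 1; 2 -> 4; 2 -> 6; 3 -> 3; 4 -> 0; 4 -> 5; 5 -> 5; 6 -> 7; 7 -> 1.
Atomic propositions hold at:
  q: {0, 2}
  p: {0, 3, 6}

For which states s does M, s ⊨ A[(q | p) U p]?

Sat(q | p) = {0, 2, 3, 6}
A[(q | p) U p]: least fixpoint, start Z0 = Sat(p) = {0, 3, 6}, add states in Sat(q | p) with every successor in Z. Already a fixed point.
Sat(A[(q | p) U p]) = {0, 3, 6}

{0, 3, 6}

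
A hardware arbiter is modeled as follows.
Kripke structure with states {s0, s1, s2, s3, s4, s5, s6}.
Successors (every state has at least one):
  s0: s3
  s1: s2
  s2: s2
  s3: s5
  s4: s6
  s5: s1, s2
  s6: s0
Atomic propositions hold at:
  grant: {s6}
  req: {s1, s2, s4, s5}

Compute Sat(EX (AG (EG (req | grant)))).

Sat(req | grant) = {s1, s2, s4, s5, s6}
EG (req | grant): greatest fixpoint, start Z0 = {s1, s2, s4, s5, s6}, keep only states in Sat with some successor in Z. Z1 = {s1, s2, s4, s5}; Z2 = {s1, s2, s5}; fixed.
Sat(EG (req | grant)) = {s1, s2, s5}
AG (EG (req | grant)): greatest fixpoint, start Z0 = {s1, s2, s5}, keep only states in Sat with every successor in Z. Already a fixed point.
Sat(AG (EG (req | grant))) = {s1, s2, s5}
Sat(EX (AG (EG (req | grant)))) = {s : some successor in {s1, s2, s5}} = {s1, s2, s3, s5}

{s1, s2, s3, s5}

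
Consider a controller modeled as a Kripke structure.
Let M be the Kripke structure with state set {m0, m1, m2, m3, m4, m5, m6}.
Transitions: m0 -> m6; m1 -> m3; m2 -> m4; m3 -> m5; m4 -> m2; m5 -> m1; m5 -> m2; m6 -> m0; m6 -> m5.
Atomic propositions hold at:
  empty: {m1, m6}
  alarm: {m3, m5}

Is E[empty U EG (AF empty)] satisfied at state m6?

Yes

AF empty: least fixpoint, start Z0 = {m1, m6}, add states with every successor in Z. Z1 = {m0, m1, m6}; fixed.
Sat(AF empty) = {m0, m1, m6}
EG (AF empty): greatest fixpoint, start Z0 = {m0, m1, m6}, keep only states in Sat with some successor in Z. Z1 = {m0, m6}; fixed.
Sat(EG (AF empty)) = {m0, m6}
E[empty U EG (AF empty)]: least fixpoint, start Z0 = Sat(EG (AF empty)) = {m0, m6}, add states in Sat(empty) with some successor in Z. Already a fixed point.
Sat(E[empty U EG (AF empty)]) = {m0, m6}
m6 ∈ Sat(E[empty U EG (AF empty)]) = {m0, m6}, so the formula holds at m6.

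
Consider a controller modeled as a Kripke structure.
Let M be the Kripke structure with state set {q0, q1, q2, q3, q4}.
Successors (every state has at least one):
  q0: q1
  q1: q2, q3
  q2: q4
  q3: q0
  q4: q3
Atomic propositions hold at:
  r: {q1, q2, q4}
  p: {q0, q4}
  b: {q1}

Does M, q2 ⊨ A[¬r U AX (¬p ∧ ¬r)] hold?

Sat(¬r) = {q0, q3}
Sat(¬p) = {q1, q2, q3}
Sat(¬p ∧ ¬r) = {q3}
Sat(AX (¬p ∧ ¬r)) = {s : every successor in {q3}} = {q4}
A[¬r U AX (¬p ∧ ¬r)]: least fixpoint, start Z0 = Sat(AX (¬p ∧ ¬r)) = {q4}, add states in Sat(¬r) with every successor in Z. Already a fixed point.
Sat(A[¬r U AX (¬p ∧ ¬r)]) = {q4}
q2 ∉ Sat(A[¬r U AX (¬p ∧ ¬r)]) = {q4}, so the formula does not hold at q2.

No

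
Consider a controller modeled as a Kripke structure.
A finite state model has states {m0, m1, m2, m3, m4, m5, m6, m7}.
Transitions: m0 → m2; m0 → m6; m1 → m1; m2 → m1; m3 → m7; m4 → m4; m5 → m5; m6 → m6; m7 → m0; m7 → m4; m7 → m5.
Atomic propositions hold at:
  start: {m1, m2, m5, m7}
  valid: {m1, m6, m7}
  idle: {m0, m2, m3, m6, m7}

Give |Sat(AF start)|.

5

AF start: least fixpoint, start Z0 = {m1, m2, m5, m7}, add states with every successor in Z. Z1 = {m1, m2, m3, m5, m7}; fixed.
Sat(AF start) = {m1, m2, m3, m5, m7}
|Sat(AF start)| = |{m1, m2, m3, m5, m7}| = 5.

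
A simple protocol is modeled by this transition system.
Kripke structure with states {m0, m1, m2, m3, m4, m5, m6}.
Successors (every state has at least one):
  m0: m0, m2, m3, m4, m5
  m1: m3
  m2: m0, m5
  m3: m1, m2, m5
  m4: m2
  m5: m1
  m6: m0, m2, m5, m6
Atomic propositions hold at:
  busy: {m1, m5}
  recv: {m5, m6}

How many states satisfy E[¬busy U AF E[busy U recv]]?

6

Sat(¬busy) = {m0, m2, m3, m4, m6}
E[busy U recv]: least fixpoint, start Z0 = Sat(recv) = {m5, m6}, add states in Sat(busy) with some successor in Z. Already a fixed point.
Sat(E[busy U recv]) = {m5, m6}
AF E[busy U recv]: least fixpoint, start Z0 = {m5, m6}, add states with every successor in Z. Already a fixed point.
Sat(AF E[busy U recv]) = {m5, m6}
E[¬busy U AF E[busy U recv]]: least fixpoint, start Z0 = Sat(AF E[busy U recv]) = {m5, m6}, add states in Sat(¬busy) with some successor in Z. Z1 = {m0, m2, m3, m5, m6}; Z2 = {m0, m2, m3, m4, m5, m6}; fixed.
Sat(E[¬busy U AF E[busy U recv]]) = {m0, m2, m3, m4, m5, m6}
|Sat(E[¬busy U AF E[busy U recv]])| = |{m0, m2, m3, m4, m5, m6}| = 6.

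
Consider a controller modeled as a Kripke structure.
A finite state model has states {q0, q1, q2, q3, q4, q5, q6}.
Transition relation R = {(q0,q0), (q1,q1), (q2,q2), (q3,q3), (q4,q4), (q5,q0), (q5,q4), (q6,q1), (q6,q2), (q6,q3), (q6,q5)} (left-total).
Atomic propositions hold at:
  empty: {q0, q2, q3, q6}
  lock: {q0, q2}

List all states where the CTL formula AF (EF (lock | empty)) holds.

{q0, q2, q3, q5, q6}

Sat(lock | empty) = {q0, q2, q3, q6}
EF (lock | empty): least fixpoint, start Z0 = {q0, q2, q3, q6}, add states with some successor in Z. Z1 = {q0, q2, q3, q5, q6}; fixed.
Sat(EF (lock | empty)) = {q0, q2, q3, q5, q6}
AF (EF (lock | empty)): least fixpoint, start Z0 = {q0, q2, q3, q5, q6}, add states with every successor in Z. Already a fixed point.
Sat(AF (EF (lock | empty))) = {q0, q2, q3, q5, q6}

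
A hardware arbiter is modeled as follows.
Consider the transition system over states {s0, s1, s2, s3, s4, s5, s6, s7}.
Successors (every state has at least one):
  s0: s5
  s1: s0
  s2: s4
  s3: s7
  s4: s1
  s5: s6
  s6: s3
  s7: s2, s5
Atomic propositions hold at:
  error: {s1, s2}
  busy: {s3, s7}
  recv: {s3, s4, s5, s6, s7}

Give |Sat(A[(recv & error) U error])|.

Sat(recv & error) = ∅
A[(recv & error) U error]: least fixpoint, start Z0 = Sat(error) = {s1, s2}, add states in Sat(recv & error) with every successor in Z. Already a fixed point.
Sat(A[(recv & error) U error]) = {s1, s2}
|Sat(A[(recv & error) U error])| = |{s1, s2}| = 2.

2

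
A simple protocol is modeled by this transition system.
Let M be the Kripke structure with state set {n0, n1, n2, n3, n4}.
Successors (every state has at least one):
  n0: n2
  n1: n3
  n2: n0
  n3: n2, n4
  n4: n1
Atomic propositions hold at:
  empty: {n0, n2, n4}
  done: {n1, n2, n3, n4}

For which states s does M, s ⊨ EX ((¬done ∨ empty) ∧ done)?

{n0, n3}

Sat(¬done) = {n0}
Sat(¬done ∨ empty) = {n0, n2, n4}
Sat((¬done ∨ empty) ∧ done) = {n2, n4}
Sat(EX ((¬done ∨ empty) ∧ done)) = {s : some successor in {n2, n4}} = {n0, n3}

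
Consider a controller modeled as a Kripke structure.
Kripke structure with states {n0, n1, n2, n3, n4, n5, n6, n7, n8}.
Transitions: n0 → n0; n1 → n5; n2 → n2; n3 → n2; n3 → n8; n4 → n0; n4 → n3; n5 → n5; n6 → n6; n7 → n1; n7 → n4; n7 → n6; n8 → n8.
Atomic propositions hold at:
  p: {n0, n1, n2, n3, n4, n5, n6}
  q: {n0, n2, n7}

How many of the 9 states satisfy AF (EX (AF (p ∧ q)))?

Sat(p ∧ q) = {n0, n2}
AF (p ∧ q): least fixpoint, start Z0 = {n0, n2}, add states with every successor in Z. Already a fixed point.
Sat(AF (p ∧ q)) = {n0, n2}
Sat(EX (AF (p ∧ q))) = {s : some successor in {n0, n2}} = {n0, n2, n3, n4}
AF (EX (AF (p ∧ q))): least fixpoint, start Z0 = {n0, n2, n3, n4}, add states with every successor in Z. Already a fixed point.
Sat(AF (EX (AF (p ∧ q)))) = {n0, n2, n3, n4}
|Sat(AF (EX (AF (p ∧ q))))| = |{n0, n2, n3, n4}| = 4.

4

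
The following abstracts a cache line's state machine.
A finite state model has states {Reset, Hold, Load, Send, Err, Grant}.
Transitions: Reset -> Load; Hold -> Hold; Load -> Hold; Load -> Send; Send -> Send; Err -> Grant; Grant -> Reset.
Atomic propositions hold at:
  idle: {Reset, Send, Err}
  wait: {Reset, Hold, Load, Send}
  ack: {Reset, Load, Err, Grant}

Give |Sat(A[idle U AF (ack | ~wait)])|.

4

Sat(~wait) = {Err, Grant}
Sat(ack | ~wait) = {Reset, Load, Err, Grant}
AF (ack | ~wait): least fixpoint, start Z0 = {Reset, Load, Err, Grant}, add states with every successor in Z. Already a fixed point.
Sat(AF (ack | ~wait)) = {Reset, Load, Err, Grant}
A[idle U AF (ack | ~wait)]: least fixpoint, start Z0 = Sat(AF (ack | ~wait)) = {Reset, Load, Err, Grant}, add states in Sat(idle) with every successor in Z. Already a fixed point.
Sat(A[idle U AF (ack | ~wait)]) = {Reset, Load, Err, Grant}
|Sat(A[idle U AF (ack | ~wait)])| = |{Reset, Load, Err, Grant}| = 4.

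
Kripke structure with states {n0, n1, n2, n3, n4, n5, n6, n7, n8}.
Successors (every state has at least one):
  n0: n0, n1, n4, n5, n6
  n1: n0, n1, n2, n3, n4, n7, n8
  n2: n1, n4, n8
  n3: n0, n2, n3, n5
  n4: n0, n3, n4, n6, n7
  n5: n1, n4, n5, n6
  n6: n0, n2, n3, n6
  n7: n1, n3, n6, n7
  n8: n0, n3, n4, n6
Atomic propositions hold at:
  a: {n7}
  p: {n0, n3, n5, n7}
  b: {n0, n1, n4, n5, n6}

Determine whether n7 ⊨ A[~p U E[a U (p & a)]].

Yes

Sat(~p) = {n1, n2, n4, n6, n8}
Sat(p & a) = {n7}
E[a U (p & a)]: least fixpoint, start Z0 = Sat((p & a)) = {n7}, add states in Sat(a) with some successor in Z. Already a fixed point.
Sat(E[a U (p & a)]) = {n7}
A[~p U E[a U (p & a)]]: least fixpoint, start Z0 = Sat(E[a U (p & a)]) = {n7}, add states in Sat(~p) with every successor in Z. Already a fixed point.
Sat(A[~p U E[a U (p & a)]]) = {n7}
n7 ∈ Sat(A[~p U E[a U (p & a)]]) = {n7}, so the formula holds at n7.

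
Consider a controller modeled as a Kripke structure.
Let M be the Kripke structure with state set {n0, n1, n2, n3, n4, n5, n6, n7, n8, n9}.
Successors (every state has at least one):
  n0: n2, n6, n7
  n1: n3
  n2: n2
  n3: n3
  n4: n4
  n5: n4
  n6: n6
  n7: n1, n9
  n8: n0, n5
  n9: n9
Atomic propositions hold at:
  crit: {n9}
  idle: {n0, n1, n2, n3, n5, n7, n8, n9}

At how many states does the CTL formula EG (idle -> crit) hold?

3

Sat(idle -> crit) = {n4, n6, n9}
EG (idle -> crit): greatest fixpoint, start Z0 = {n4, n6, n9}, keep only states in Sat with some successor in Z. Already a fixed point.
Sat(EG (idle -> crit)) = {n4, n6, n9}
|Sat(EG (idle -> crit))| = |{n4, n6, n9}| = 3.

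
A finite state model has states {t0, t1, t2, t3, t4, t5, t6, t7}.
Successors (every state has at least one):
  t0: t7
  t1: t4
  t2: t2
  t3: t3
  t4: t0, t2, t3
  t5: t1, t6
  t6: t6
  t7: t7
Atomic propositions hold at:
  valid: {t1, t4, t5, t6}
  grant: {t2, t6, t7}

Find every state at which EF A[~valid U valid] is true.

Sat(~valid) = {t0, t2, t3, t7}
A[~valid U valid]: least fixpoint, start Z0 = Sat(valid) = {t1, t4, t5, t6}, add states in Sat(~valid) with every successor in Z. Already a fixed point.
Sat(A[~valid U valid]) = {t1, t4, t5, t6}
EF A[~valid U valid]: least fixpoint, start Z0 = {t1, t4, t5, t6}, add states with some successor in Z. Already a fixed point.
Sat(EF A[~valid U valid]) = {t1, t4, t5, t6}

{t1, t4, t5, t6}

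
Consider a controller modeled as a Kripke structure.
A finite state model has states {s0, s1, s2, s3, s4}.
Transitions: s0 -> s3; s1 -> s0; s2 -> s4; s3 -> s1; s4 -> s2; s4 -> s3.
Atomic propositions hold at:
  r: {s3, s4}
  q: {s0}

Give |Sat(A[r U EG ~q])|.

2

Sat(~q) = {s1, s2, s3, s4}
EG ~q: greatest fixpoint, start Z0 = {s1, s2, s3, s4}, keep only states in Sat with some successor in Z. Z1 = {s2, s3, s4}; Z2 = {s2, s4}; fixed.
Sat(EG ~q) = {s2, s4}
A[r U EG ~q]: least fixpoint, start Z0 = Sat(EG ~q) = {s2, s4}, add states in Sat(r) with every successor in Z. Already a fixed point.
Sat(A[r U EG ~q]) = {s2, s4}
|Sat(A[r U EG ~q])| = |{s2, s4}| = 2.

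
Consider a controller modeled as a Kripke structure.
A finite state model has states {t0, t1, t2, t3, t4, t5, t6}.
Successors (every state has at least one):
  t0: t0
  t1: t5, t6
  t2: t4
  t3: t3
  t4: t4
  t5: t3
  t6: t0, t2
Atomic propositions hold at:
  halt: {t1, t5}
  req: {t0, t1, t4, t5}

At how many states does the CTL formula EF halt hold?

EF halt: least fixpoint, start Z0 = {t1, t5}, add states with some successor in Z. Already a fixed point.
Sat(EF halt) = {t1, t5}
|Sat(EF halt)| = |{t1, t5}| = 2.

2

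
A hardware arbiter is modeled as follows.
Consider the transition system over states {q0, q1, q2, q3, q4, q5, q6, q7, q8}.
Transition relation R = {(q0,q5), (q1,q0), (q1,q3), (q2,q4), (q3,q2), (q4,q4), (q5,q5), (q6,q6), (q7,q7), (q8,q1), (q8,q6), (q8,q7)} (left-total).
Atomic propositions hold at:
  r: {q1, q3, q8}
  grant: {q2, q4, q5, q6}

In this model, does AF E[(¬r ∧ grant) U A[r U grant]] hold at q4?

Sat(¬r) = {q0, q2, q4, q5, q6, q7}
Sat(¬r ∧ grant) = {q2, q4, q5, q6}
A[r U grant]: least fixpoint, start Z0 = Sat(grant) = {q2, q4, q5, q6}, add states in Sat(r) with every successor in Z. Z1 = {q2, q3, q4, q5, q6}; fixed.
Sat(A[r U grant]) = {q2, q3, q4, q5, q6}
E[(¬r ∧ grant) U A[r U grant]]: least fixpoint, start Z0 = Sat(A[r U grant]) = {q2, q3, q4, q5, q6}, add states in Sat(¬r ∧ grant) with some successor in Z. Already a fixed point.
Sat(E[(¬r ∧ grant) U A[r U grant]]) = {q2, q3, q4, q5, q6}
AF E[(¬r ∧ grant) U A[r U grant]]: least fixpoint, start Z0 = {q2, q3, q4, q5, q6}, add states with every successor in Z. Z1 = {q0, q2, q3, q4, q5, q6}; Z2 = {q0, q1, q2, q3, q4, q5, q6}; fixed.
Sat(AF E[(¬r ∧ grant) U A[r U grant]]) = {q0, q1, q2, q3, q4, q5, q6}
q4 ∈ Sat(AF E[(¬r ∧ grant) U A[r U grant]]) = {q0, q1, q2, q3, q4, q5, q6}, so the formula holds at q4.

Yes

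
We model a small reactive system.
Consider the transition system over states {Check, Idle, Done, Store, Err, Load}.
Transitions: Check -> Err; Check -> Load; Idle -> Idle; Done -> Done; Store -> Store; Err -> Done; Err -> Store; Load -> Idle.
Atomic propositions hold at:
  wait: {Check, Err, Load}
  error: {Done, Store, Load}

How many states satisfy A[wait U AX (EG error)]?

EG error: greatest fixpoint, start Z0 = {Done, Store, Load}, keep only states in Sat with some successor in Z. Z1 = {Done, Store}; fixed.
Sat(EG error) = {Done, Store}
Sat(AX (EG error)) = {s : every successor in {Done, Store}} = {Done, Store, Err}
A[wait U AX (EG error)]: least fixpoint, start Z0 = Sat(AX (EG error)) = {Done, Store, Err}, add states in Sat(wait) with every successor in Z. Already a fixed point.
Sat(A[wait U AX (EG error)]) = {Done, Store, Err}
|Sat(A[wait U AX (EG error)])| = |{Done, Store, Err}| = 3.

3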